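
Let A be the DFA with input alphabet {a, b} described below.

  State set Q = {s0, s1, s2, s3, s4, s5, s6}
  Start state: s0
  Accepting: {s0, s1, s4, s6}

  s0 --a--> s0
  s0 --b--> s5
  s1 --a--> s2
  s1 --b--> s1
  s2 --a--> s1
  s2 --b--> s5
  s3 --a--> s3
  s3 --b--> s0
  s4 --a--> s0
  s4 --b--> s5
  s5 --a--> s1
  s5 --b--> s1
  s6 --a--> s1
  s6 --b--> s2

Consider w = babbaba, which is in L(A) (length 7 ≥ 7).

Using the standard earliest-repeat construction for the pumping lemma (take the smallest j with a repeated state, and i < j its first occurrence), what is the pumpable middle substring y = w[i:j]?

State sequence: s0 -b-> s5 -a-> s1 -b-> s1 -b-> s1 -a-> s2 -b-> s5 -a-> s1
First repeat at step 3: s1 was already visited.

So i = 2, j = 3, giving x = w[0:2] = ba, y = w[2:3] = b, z = w[3:7] = baba.
Check: |xy| = 3 ≤ 7 and |y| = 1 ≥ 1. Reading y takes A from s1 back to s1, so every xyⁱz is accepted.

b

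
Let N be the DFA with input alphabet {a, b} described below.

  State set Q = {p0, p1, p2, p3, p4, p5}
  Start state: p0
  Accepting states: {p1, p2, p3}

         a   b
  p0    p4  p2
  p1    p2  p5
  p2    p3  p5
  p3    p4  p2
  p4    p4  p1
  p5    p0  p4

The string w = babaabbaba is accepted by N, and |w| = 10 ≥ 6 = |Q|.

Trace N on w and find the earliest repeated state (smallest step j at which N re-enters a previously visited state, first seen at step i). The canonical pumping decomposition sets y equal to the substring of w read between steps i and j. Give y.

ab

State sequence: p0 -b-> p2 -a-> p3 -b-> p2 -a-> p3 -a-> p4 -b-> p1 -b-> p5 -a-> p0 -b-> p2 -a-> p3
First repeat at step 3: p2 was already visited.

So i = 1, j = 3, giving x = w[0:1] = b, y = w[1:3] = ab, z = w[3:10] = aabbaba.
Check: |xy| = 3 ≤ 6 and |y| = 2 ≥ 1. Reading y takes N from p2 back to p2, so every xyⁱz is accepted.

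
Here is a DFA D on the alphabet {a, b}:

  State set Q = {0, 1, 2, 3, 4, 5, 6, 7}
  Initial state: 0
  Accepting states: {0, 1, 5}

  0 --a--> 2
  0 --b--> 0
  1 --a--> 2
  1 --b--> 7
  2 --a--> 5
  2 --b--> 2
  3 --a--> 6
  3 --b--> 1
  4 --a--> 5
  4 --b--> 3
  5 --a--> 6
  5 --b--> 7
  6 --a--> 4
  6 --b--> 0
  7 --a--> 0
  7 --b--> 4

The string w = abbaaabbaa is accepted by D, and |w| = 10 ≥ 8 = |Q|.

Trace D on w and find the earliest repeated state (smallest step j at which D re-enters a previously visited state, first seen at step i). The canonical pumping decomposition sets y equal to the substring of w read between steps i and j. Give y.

b

State sequence: 0 -a-> 2 -b-> 2 -b-> 2 -a-> 5 -a-> 6 -a-> 4 -b-> 3 -b-> 1 -a-> 2 -a-> 5
First repeat at step 2: 2 was already visited.

So i = 1, j = 2, giving x = w[0:1] = a, y = w[1:2] = b, z = w[2:10] = baaabbaa.
Check: |xy| = 2 ≤ 8 and |y| = 1 ≥ 1. Reading y takes D from 2 back to 2, so every xyⁱz is accepted.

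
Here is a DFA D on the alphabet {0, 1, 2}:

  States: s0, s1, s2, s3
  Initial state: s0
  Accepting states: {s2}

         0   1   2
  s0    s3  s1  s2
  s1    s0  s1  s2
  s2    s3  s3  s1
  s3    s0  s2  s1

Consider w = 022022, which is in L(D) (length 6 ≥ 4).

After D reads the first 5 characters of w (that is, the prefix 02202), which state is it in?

s1

State sequence: s0 -0-> s3 -2-> s1 -2-> s2 -0-> s3 -2-> s1

After reading 5 characters, D is in state s1.
(This kind of state-tracing is the core of the pumping-lemma construction: with 4 states, pigeonhole forces a repeat within the first 4 steps.)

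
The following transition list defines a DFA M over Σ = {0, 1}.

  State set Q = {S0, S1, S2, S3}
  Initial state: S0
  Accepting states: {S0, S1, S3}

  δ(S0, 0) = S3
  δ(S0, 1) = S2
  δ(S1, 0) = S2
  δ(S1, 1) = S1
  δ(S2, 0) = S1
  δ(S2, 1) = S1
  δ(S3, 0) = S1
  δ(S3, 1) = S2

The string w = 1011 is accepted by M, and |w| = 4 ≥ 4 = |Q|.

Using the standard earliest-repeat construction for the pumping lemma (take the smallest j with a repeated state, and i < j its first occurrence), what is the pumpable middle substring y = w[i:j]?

1

State sequence: S0 -1-> S2 -0-> S1 -1-> S1 -1-> S1
First repeat at step 3: S1 was already visited.

So i = 2, j = 3, giving x = w[0:2] = 10, y = w[2:3] = 1, z = w[3:4] = 1.
Check: |xy| = 3 ≤ 4 and |y| = 1 ≥ 1. Reading y takes M from S1 back to S1, so every xyⁱz is accepted.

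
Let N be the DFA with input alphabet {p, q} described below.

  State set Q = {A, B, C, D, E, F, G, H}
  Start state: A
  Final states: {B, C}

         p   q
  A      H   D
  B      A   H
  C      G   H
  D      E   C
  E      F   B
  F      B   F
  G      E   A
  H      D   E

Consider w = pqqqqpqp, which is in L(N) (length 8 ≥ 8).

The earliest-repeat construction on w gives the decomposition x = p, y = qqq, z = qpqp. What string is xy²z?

xy^2z = p·qqq·qqq·qpqp = pqqqqqqqpqp.
Reading y = qqq takes N from H back to H, so after x·y·y the machine is still in H, and z then leads to the accepting state B. Hence pqqqqqqqpqp ∈ L(N).

pqqqqqqqpqp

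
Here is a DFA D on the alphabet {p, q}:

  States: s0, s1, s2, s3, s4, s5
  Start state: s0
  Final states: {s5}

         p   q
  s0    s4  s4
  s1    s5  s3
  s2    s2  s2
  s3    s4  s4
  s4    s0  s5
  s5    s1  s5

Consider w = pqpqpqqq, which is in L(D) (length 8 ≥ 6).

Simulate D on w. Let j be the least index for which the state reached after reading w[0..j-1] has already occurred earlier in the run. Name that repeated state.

Run of D on w = p q p q p q q q:
  step 0: s0  (start)
  step 1: s4  (read p: s0→s4)
  step 2: s5  (read q: s4→s5)
  step 3: s1  (read p: s5→s1)
  step 4: s3  (read q: s1→s3)
  step 5: s4  (read p: s3→s4)   ← first repeat (s4 seen earlier)
  step 6: s5  (read q: s4→s5)
  step 7: s5  (read q: s5→s5)
  step 8: s5  (read q: s5→s5)

The earliest repeat is at step j = 5: D is in s4, which it already visited at step i = 1.

s4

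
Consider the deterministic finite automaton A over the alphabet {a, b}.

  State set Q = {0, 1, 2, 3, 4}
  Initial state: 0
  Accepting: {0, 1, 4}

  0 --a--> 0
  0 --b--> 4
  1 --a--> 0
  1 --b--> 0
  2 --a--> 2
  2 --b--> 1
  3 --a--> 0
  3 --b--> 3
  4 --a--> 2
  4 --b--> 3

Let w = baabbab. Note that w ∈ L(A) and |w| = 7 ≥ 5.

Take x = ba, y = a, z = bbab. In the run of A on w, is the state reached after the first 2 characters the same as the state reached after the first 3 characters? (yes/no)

State sequence: 0 -b-> 4 -a-> 2 -a-> 2

After x (step 2): 2. After xy (step 3): 2.
They match, so y = a drives A around a cycle from 2 back to itself; pumping y any number of times keeps A in 2 before reading z, and xyⁱz ∈ L(A) for every i ≥ 0.

yes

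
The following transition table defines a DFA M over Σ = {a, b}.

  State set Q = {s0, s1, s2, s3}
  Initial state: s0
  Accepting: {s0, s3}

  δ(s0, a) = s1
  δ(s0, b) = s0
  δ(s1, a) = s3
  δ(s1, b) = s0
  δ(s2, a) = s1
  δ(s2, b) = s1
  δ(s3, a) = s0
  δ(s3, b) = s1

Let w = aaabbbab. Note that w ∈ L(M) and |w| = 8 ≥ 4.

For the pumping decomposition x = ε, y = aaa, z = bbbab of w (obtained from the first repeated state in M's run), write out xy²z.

aaaaaabbbab

xy^2z = ε·aaa·aaa·bbbab = aaaaaabbbab.
Reading y = aaa takes M from s0 back to s0, so after x·y·y the machine is still in s0, and z then leads to the accepting state s0. Hence aaaaaabbbab ∈ L(M).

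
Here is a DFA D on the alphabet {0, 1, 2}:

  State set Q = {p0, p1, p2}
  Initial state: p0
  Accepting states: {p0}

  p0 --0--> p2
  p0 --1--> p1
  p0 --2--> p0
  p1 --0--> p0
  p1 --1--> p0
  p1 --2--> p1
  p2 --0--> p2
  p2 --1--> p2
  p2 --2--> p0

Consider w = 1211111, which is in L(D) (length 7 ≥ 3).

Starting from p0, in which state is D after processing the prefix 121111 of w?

State sequence: p0 -1-> p1 -2-> p1 -1-> p0 -1-> p1 -1-> p0 -1-> p1

After reading 6 characters, D is in state p1.
(This kind of state-tracing is the core of the pumping-lemma construction: with 3 states, pigeonhole forces a repeat within the first 3 steps.)

p1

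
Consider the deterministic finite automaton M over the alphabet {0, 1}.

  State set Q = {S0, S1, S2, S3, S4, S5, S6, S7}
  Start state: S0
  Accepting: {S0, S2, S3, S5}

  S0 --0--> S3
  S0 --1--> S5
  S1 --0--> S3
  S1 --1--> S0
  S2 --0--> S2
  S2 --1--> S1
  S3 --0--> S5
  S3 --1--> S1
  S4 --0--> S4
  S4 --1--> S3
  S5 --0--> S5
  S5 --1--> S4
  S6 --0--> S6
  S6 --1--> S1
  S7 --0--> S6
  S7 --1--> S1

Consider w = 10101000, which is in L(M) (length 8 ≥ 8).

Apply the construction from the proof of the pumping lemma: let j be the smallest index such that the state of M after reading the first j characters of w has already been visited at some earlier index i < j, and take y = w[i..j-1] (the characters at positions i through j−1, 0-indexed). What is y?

0

State sequence: S0 -1-> S5 -0-> S5 -1-> S4 -0-> S4 -1-> S3 -0-> S5 -0-> S5 -0-> S5
First repeat at step 2: S5 was already visited.

So i = 1, j = 2, giving x = w[0:1] = 1, y = w[1:2] = 0, z = w[2:8] = 101000.
Check: |xy| = 2 ≤ 8 and |y| = 1 ≥ 1. Reading y takes M from S5 back to S5, so every xyⁱz is accepted.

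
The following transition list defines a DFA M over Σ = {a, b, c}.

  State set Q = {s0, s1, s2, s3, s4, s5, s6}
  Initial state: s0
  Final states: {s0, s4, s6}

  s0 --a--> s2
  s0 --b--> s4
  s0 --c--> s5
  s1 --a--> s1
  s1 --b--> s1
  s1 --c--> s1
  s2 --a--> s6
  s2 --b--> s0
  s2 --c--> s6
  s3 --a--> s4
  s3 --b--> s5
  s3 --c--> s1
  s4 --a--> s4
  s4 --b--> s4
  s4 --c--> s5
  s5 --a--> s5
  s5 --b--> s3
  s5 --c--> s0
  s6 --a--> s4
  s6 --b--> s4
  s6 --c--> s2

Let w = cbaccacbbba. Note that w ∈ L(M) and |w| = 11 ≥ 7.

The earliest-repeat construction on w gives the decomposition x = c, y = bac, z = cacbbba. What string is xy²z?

xy^2z = c·bac·bac·cacbbba = cbacbaccacbbba.
Reading y = bac takes M from s5 back to s5, so after x·y·y the machine is still in s5, and z then leads to the accepting state s4. Hence cbacbaccacbbba ∈ L(M).

cbacbaccacbbba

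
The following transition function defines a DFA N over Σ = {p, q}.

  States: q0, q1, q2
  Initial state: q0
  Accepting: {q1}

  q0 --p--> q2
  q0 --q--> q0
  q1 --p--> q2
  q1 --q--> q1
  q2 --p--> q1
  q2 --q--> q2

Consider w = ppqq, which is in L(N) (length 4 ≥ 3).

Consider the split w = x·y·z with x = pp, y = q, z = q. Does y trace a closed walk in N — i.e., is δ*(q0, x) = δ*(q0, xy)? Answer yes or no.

Run of N on the first 3 characters of w = p p q:
  step 0: q0  (start)
  step 1: q2  (read p: q0→q2)
  step 2: q1  (read p: q2→q1)
  step 3: q1  (read q: q1→q1)

After x (step 2): q1. After xy (step 3): q1.
They match, so y = q drives N around a cycle from q1 back to itself; pumping y any number of times keeps N in q1 before reading z, and xyⁱz ∈ L(N) for every i ≥ 0.

yes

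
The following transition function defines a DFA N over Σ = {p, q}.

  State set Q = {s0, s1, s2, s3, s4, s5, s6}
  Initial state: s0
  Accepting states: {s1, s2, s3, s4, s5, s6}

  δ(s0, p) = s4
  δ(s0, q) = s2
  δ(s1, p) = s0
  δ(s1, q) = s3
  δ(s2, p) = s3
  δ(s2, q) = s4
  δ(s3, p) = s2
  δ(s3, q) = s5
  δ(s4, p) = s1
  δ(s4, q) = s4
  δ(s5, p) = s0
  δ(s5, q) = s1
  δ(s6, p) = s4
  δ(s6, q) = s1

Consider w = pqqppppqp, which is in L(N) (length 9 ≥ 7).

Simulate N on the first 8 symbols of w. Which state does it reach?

State sequence: s0 -p-> s4 -q-> s4 -q-> s4 -p-> s1 -p-> s0 -p-> s4 -p-> s1 -q-> s3

After reading 8 characters, N is in state s3.

s3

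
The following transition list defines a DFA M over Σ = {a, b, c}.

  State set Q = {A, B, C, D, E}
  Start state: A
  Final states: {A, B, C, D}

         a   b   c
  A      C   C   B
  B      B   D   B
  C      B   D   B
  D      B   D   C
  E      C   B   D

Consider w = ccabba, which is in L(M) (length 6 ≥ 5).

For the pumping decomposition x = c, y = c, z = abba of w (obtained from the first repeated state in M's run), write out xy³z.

xy^3z = c·c·c·c·abba = ccccabba.
Reading y = c takes M from B back to B, so after x·y·y·y the machine is still in B, and z then leads to the accepting state B. Hence ccccabba ∈ L(M).

ccccabba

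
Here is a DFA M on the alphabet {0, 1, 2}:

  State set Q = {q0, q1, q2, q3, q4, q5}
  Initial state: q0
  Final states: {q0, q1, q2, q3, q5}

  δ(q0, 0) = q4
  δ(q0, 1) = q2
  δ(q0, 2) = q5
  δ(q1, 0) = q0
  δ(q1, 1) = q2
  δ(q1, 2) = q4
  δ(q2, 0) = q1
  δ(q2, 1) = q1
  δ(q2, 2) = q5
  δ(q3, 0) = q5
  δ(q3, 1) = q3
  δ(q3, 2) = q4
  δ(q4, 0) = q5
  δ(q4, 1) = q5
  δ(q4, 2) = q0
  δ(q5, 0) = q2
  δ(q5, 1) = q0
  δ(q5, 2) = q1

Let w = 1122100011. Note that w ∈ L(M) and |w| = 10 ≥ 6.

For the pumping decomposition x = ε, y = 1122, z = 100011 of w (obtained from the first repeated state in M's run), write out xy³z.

112211221122100011

xy^3z = ε·1122·1122·1122·100011 = 112211221122100011.
Reading y = 1122 takes M from q0 back to q0, so after x·y·y·y the machine is still in q0, and z then leads to the accepting state q0. Hence 112211221122100011 ∈ L(M).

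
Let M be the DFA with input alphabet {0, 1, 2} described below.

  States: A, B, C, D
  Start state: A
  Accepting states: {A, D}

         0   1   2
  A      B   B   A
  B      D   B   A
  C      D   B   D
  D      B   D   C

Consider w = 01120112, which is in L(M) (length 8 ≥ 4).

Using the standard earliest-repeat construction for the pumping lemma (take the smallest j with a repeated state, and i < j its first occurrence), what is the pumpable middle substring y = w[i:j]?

1

State sequence: A -0-> B -1-> B -1-> B -2-> A -0-> B -1-> B -1-> B -2-> A
First repeat at step 2: B was already visited.

So i = 1, j = 2, giving x = w[0:1] = 0, y = w[1:2] = 1, z = w[2:8] = 120112.
Check: |xy| = 2 ≤ 4 and |y| = 1 ≥ 1. Reading y takes M from B back to B, so every xyⁱz is accepted.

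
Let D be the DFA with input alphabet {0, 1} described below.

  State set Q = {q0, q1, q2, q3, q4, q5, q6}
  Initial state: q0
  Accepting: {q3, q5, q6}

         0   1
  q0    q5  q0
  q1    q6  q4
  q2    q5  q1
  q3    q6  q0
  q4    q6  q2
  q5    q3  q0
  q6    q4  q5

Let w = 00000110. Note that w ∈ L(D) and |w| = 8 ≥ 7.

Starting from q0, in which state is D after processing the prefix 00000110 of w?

q5

Run of D on the first 8 characters of w = 0 0 0 0 0 1 1 0:
  step 0: q0  (start)
  step 1: q5  (read 0: q0→q5)
  step 2: q3  (read 0: q5→q3)
  step 3: q6  (read 0: q3→q6)
  step 4: q4  (read 0: q6→q4)
  step 5: q6  (read 0: q4→q6)
  step 6: q5  (read 1: q6→q5)
  step 7: q0  (read 1: q5→q0)
  step 8: q5  (read 0: q0→q5)

After reading 8 characters, D is in state q5.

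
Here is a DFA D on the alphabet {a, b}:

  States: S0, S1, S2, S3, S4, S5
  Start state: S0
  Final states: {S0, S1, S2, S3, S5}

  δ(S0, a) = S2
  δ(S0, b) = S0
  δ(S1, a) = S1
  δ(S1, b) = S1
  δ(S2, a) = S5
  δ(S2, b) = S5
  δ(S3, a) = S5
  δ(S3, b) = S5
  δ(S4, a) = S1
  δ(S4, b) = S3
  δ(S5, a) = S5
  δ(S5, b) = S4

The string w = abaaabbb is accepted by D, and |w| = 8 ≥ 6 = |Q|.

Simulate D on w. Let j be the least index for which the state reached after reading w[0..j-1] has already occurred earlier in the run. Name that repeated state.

S5

Run of D on w = a b a a a b b b:
  step 0: S0  (start)
  step 1: S2  (read a: S0→S2)
  step 2: S5  (read b: S2→S5)
  step 3: S5  (read a: S5→S5)   ← first repeat (S5 seen earlier)
  step 4: S5  (read a: S5→S5)
  step 5: S5  (read a: S5→S5)
  step 6: S4  (read b: S5→S4)
  step 7: S3  (read b: S4→S3)
  step 8: S5  (read b: S3→S5)

The earliest repeat is at step j = 3: D is in S5, which it already visited at step i = 2.
With |Q| = 6, pigeonhole forces a state repeat no later than step 6; the substring read between the first and second visits to that state can be pumped.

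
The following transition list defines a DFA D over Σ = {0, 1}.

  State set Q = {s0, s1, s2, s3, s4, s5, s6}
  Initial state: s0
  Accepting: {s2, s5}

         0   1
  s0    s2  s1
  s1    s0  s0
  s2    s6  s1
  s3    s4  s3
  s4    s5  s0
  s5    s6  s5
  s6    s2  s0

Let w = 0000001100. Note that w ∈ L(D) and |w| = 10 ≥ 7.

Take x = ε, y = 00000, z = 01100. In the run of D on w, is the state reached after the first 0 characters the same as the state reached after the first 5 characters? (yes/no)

Run of D on the first 5 characters of w = 0 0 0 0 0:
  step 0: s0  (start)
  step 1: s2  (read 0: s0→s2)
  step 2: s6  (read 0: s2→s6)
  step 3: s2  (read 0: s6→s2)
  step 4: s6  (read 0: s2→s6)
  step 5: s2  (read 0: s6→s2)

After x (step 0): s0. After xy (step 5): s2.
They differ (s0 ≠ s2), so y is not a cycle from the state after x; this split is not the one the pumping-lemma construction produces, and pumping y need not keep the string in L(D).

no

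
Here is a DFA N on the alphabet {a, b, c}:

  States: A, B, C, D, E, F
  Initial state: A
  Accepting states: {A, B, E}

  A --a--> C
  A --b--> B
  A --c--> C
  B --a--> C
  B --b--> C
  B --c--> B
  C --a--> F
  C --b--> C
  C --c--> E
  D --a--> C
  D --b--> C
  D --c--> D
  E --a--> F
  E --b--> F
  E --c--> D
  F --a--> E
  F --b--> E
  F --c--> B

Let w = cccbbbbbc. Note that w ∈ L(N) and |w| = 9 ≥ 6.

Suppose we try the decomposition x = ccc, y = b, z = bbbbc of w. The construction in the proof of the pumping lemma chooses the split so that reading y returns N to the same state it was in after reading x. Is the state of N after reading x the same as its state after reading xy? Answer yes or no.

no

State sequence: A -c-> C -c-> E -c-> D -b-> C

After x (step 3): D. After xy (step 4): C.
They differ (D ≠ C), so y is not a cycle from the state after x; this split is not the one the pumping-lemma construction produces, and pumping y need not keep the string in L(N).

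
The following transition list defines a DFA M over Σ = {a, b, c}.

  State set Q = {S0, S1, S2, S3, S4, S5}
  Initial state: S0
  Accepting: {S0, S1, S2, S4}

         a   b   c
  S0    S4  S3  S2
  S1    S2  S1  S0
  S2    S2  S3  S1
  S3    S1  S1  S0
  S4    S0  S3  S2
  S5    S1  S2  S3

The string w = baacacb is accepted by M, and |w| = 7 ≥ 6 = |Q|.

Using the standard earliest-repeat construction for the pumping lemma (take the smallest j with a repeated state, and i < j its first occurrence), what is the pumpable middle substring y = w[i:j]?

Run of M on w = b a a c a c b:
  step 0: S0  (start)
  step 1: S3  (read b: S0→S3)
  step 2: S1  (read a: S3→S1)
  step 3: S2  (read a: S1→S2)
  step 4: S1  (read c: S2→S1)   ← first repeat (S1 seen earlier)
  step 5: S2  (read a: S1→S2)
  step 6: S1  (read c: S2→S1)
  step 7: S1  (read b: S1→S1)

So i = 2, j = 4, giving x = w[0:2] = ba, y = w[2:4] = ac, z = w[4:7] = acb.
Check: |xy| = 4 ≤ 6 and |y| = 2 ≥ 1. Reading y takes M from S1 back to S1, so every xyⁱz is accepted.

ac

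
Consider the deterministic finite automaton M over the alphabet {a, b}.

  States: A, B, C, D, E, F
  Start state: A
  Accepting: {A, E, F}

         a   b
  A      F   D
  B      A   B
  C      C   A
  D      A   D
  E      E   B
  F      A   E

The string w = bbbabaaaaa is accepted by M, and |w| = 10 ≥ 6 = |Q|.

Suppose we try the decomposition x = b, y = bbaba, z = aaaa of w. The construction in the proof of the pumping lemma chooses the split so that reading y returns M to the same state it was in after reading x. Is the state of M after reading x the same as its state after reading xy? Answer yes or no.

Run of M on the first 6 characters of w = b b b a b a:
  step 0: A  (start)
  step 1: D  (read b: A→D)
  step 2: D  (read b: D→D)
  step 3: D  (read b: D→D)
  step 4: A  (read a: D→A)
  step 5: D  (read b: A→D)
  step 6: A  (read a: D→A)

After x (step 1): D. After xy (step 6): A.
They differ (D ≠ A), so y is not a cycle from the state after x; this split is not the one the pumping-lemma construction produces, and pumping y need not keep the string in L(M).

no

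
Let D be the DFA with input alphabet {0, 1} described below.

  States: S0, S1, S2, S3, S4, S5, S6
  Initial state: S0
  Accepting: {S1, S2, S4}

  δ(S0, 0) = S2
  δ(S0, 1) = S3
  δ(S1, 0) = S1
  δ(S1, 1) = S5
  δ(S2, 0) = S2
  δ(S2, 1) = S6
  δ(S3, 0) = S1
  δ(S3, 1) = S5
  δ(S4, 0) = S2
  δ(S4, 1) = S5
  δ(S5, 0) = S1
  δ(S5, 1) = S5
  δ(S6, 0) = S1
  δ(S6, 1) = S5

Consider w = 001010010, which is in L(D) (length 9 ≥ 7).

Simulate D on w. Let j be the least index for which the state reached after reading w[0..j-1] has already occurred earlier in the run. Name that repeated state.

S2

Run of D on w = 0 0 1 0 1 0 0 1 0:
  step 0: S0  (start)
  step 1: S2  (read 0: S0→S2)
  step 2: S2  (read 0: S2→S2)   ← first repeat (S2 seen earlier)
  step 3: S6  (read 1: S2→S6)
  step 4: S1  (read 0: S6→S1)
  step 5: S5  (read 1: S1→S5)
  step 6: S1  (read 0: S5→S1)
  step 7: S1  (read 0: S1→S1)
  step 8: S5  (read 1: S1→S5)
  step 9: S1  (read 0: S5→S1)

The earliest repeat is at step j = 2: D is in S2, which it already visited at step i = 1.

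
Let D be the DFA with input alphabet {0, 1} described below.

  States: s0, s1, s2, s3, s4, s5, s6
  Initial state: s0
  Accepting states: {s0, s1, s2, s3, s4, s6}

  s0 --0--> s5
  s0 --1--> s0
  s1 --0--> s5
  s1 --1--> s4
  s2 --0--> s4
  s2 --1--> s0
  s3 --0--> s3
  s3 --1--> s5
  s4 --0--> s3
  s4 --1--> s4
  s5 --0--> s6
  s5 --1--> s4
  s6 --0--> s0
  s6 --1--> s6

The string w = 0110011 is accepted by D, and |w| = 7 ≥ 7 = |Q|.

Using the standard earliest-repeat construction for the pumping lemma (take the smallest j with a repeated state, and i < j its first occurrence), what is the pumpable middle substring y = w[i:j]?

1

State sequence: s0 -0-> s5 -1-> s4 -1-> s4 -0-> s3 -0-> s3 -1-> s5 -1-> s4
First repeat at step 3: s4 was already visited.

So i = 2, j = 3, giving x = w[0:2] = 01, y = w[2:3] = 1, z = w[3:7] = 0011.
Check: |xy| = 3 ≤ 7 and |y| = 1 ≥ 1. Reading y takes D from s4 back to s4, so every xyⁱz is accepted.
Since D has 7 states, any run of length ≥ 7 visits 7+1 states, so by pigeonhole some state repeats within the first 7 steps — that repeat gives the pumpable loop.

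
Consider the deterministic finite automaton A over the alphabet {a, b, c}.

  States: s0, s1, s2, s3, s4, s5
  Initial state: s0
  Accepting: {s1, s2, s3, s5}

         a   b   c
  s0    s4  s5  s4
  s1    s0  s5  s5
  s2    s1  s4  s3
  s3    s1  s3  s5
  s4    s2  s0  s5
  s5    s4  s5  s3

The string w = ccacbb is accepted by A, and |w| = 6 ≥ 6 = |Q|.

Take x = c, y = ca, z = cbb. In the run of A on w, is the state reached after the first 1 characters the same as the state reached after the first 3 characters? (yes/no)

Run of A on the first 3 characters of w = c c a:
  step 0: s0  (start)
  step 1: s4  (read c: s0→s4)
  step 2: s5  (read c: s4→s5)
  step 3: s4  (read a: s5→s4)

After x (step 1): s4. After xy (step 3): s4.
They match, so y = ca drives A around a cycle from s4 back to itself; pumping y any number of times keeps A in s4 before reading z, and xyⁱz ∈ L(A) for every i ≥ 0.

yes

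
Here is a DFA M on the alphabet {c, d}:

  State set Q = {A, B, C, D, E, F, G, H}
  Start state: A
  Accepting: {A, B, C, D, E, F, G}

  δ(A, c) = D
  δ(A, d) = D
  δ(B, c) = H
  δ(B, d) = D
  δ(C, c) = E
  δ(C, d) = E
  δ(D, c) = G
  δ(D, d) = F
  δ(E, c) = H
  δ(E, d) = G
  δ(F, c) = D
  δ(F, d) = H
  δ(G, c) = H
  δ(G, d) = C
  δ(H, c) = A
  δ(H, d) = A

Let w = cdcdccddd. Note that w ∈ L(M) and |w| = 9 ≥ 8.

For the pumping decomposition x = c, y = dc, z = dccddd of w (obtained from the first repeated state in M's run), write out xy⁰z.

xy⁰z = xz = c·dccddd = cdccddd.
Reading y = dc takes M from D back to D, so after x the machine is still in D, and z then leads to the accepting state G. Hence cdccddd ∈ L(M).

cdccddd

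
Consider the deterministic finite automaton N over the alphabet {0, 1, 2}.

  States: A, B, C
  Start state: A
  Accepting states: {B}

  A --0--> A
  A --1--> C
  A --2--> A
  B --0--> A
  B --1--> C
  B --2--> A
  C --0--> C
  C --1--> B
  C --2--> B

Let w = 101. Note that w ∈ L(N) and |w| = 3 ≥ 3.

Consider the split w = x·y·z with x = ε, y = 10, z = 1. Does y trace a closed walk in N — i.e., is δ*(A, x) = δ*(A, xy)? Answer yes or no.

no

Run of N on the first 2 characters of w = 1 0:
  step 0: A  (start)
  step 1: C  (read 1: A→C)
  step 2: C  (read 0: C→C)

After x (step 0): A. After xy (step 2): C.
They differ (A ≠ C), so y is not a cycle from the state after x; this split is not the one the pumping-lemma construction produces, and pumping y need not keep the string in L(N).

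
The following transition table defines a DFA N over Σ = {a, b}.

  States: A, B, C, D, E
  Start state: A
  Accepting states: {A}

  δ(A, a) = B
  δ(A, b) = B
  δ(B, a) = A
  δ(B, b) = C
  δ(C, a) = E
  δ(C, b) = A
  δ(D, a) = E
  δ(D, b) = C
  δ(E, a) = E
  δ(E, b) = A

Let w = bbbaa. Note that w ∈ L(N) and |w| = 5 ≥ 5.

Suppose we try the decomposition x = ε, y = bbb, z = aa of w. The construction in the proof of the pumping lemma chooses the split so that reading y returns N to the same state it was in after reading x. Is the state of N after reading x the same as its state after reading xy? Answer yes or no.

Run of N on the first 3 characters of w = b b b:
  step 0: A  (start)
  step 1: B  (read b: A→B)
  step 2: C  (read b: B→C)
  step 3: A  (read b: C→A)

After x (step 0): A. After xy (step 3): A.
They match, so y = bbb drives N around a cycle from A back to itself; pumping y any number of times keeps N in A before reading z, and xyⁱz ∈ L(N) for every i ≥ 0.

yes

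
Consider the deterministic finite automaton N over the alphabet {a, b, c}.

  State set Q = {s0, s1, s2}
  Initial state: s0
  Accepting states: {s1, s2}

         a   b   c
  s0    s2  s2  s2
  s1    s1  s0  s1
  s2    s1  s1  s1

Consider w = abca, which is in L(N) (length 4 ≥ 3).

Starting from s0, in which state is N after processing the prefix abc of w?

Run of N on the first 3 characters of w = a b c:
  step 0: s0  (start)
  step 1: s2  (read a: s0→s2)
  step 2: s1  (read b: s2→s1)
  step 3: s1  (read c: s1→s1)

After reading 3 characters, N is in state s1.

s1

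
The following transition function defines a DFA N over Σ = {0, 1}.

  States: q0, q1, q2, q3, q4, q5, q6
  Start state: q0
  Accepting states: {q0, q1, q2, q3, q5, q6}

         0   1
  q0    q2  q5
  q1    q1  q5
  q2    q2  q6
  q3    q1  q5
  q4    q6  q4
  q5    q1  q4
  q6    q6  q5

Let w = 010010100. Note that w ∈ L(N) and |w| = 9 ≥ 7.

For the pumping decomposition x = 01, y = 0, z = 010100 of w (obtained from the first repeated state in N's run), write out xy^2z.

0100010100

xy^2z = 01·0·0·010100 = 0100010100.
Reading y = 0 takes N from q6 back to q6, so after x·y·y the machine is still in q6, and z then leads to the accepting state q1. Hence 0100010100 ∈ L(N).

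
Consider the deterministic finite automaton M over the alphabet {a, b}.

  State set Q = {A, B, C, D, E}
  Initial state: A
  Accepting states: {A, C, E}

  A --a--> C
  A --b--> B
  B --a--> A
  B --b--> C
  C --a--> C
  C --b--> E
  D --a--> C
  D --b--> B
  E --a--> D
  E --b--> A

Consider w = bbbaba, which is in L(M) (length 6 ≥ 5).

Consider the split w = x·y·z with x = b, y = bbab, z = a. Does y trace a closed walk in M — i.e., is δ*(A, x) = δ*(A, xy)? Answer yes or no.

Run of M on the first 5 characters of w = b b b a b:
  step 0: A  (start)
  step 1: B  (read b: A→B)
  step 2: C  (read b: B→C)
  step 3: E  (read b: C→E)
  step 4: D  (read a: E→D)
  step 5: B  (read b: D→B)

After x (step 1): B. After xy (step 5): B.
They match, so y = bbab drives M around a cycle from B back to itself; pumping y any number of times keeps M in B before reading z, and xyⁱz ∈ L(M) for every i ≥ 0.

yes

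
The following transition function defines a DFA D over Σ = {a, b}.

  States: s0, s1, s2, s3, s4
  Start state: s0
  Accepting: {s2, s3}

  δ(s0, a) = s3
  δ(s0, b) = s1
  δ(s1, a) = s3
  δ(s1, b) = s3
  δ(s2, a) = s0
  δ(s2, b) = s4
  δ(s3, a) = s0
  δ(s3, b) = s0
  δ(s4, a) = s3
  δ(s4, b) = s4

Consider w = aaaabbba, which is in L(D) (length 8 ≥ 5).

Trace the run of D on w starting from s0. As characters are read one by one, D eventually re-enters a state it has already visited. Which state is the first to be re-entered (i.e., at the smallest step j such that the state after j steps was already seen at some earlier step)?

s0

State sequence: s0 -a-> s3 -a-> s0 -a-> s3 -a-> s0 -b-> s1 -b-> s3 -b-> s0 -a-> s3
First repeat at step 2: s0 was already visited.

The earliest repeat is at step j = 2: D is in s0, which it already visited at step i = 0.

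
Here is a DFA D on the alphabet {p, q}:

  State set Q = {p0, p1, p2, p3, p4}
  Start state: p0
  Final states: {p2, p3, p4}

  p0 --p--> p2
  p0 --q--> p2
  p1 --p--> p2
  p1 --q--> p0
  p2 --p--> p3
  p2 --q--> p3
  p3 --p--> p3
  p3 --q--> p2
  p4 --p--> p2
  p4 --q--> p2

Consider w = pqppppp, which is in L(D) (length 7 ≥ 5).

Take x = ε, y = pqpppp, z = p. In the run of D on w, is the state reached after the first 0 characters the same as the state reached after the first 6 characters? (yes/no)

no

State sequence: p0 -p-> p2 -q-> p3 -p-> p3 -p-> p3 -p-> p3 -p-> p3

After x (step 0): p0. After xy (step 6): p3.
They differ (p0 ≠ p3), so y is not a cycle from the state after x; this split is not the one the pumping-lemma construction produces, and pumping y need not keep the string in L(D).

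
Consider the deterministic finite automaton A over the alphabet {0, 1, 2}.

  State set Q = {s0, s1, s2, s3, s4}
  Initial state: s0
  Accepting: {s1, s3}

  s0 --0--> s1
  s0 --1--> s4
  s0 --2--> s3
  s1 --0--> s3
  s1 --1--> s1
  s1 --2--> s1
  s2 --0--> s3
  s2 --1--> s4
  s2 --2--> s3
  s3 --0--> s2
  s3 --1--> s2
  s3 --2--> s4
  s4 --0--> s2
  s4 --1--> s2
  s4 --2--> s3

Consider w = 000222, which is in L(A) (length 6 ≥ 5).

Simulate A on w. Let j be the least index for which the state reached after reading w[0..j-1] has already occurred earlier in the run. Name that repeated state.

Run of A on w = 0 0 0 2 2 2:
  step 0: s0  (start)
  step 1: s1  (read 0: s0→s1)
  step 2: s3  (read 0: s1→s3)
  step 3: s2  (read 0: s3→s2)
  step 4: s3  (read 2: s2→s3)   ← first repeat (s3 seen earlier)
  step 5: s4  (read 2: s3→s4)
  step 6: s3  (read 2: s4→s3)

The earliest repeat is at step j = 4: A is in s3, which it already visited at step i = 2.
Pumping length from the standard proof: p = 5 (the number of states). The repeated state found above gives |xy| = j ≤ 5 and |y| = j − i ≥ 1.

s3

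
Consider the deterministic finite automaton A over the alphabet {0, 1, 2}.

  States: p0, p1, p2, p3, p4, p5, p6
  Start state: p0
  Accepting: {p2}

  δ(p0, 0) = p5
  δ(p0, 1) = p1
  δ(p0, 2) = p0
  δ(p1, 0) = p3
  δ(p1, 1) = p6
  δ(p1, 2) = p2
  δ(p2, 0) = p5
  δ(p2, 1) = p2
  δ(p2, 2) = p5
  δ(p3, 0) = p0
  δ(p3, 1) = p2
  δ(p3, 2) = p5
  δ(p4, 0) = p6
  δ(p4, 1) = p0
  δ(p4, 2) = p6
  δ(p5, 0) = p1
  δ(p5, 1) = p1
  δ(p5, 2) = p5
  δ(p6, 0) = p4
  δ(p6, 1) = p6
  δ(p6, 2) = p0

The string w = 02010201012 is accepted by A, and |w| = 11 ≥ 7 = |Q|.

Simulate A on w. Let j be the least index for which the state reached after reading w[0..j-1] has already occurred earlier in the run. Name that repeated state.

p5

State sequence: p0 -0-> p5 -2-> p5 -0-> p1 -1-> p6 -0-> p4 -2-> p6 -0-> p4 -1-> p0 -0-> p5 -1-> p1 -2-> p2
First repeat at step 2: p5 was already visited.

The earliest repeat is at step j = 2: A is in p5, which it already visited at step i = 1.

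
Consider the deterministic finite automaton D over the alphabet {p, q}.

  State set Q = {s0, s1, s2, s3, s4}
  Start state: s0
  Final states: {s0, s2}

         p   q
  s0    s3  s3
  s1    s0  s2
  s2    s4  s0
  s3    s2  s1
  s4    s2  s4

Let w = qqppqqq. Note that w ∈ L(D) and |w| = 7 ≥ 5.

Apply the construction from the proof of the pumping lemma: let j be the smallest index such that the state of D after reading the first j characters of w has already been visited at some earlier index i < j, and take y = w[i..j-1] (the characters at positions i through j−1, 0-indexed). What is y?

qqp

State sequence: s0 -q-> s3 -q-> s1 -p-> s0 -p-> s3 -q-> s1 -q-> s2 -q-> s0
First repeat at step 3: s0 was already visited.

So i = 0, j = 3, giving x = w[0:0] = ε, y = w[0:3] = qqp, z = w[3:7] = pqqq.
Check: |xy| = 3 ≤ 5 and |y| = 3 ≥ 1. Reading y takes D from s0 back to s0, so every xyⁱz is accepted.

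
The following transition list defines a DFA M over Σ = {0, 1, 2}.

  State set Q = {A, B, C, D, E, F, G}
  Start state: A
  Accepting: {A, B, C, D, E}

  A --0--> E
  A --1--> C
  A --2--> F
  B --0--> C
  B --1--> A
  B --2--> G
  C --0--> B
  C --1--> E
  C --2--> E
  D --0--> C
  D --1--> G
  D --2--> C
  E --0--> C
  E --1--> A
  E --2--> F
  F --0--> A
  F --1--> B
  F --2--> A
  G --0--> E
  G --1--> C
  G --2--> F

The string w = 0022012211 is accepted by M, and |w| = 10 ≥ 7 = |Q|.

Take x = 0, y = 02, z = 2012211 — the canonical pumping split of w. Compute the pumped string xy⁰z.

xy⁰z = xz = 0·2012211 = 02012211.
Reading y = 02 takes M from E back to E, so after x the machine is still in E, and z then leads to the accepting state A. Hence 02012211 ∈ L(M).

02012211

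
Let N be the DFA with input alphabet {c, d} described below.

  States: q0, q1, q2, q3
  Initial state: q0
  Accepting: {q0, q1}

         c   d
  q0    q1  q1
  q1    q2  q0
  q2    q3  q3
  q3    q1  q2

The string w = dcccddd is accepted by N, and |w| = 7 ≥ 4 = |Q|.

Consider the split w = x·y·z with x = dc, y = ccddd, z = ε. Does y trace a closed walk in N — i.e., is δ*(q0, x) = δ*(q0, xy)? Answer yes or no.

no

State sequence: q0 -d-> q1 -c-> q2 -c-> q3 -c-> q1 -d-> q0 -d-> q1 -d-> q0

After x (step 2): q2. After xy (step 7): q0.
They differ (q2 ≠ q0), so y is not a cycle from the state after x; this split is not the one the pumping-lemma construction produces, and pumping y need not keep the string in L(N).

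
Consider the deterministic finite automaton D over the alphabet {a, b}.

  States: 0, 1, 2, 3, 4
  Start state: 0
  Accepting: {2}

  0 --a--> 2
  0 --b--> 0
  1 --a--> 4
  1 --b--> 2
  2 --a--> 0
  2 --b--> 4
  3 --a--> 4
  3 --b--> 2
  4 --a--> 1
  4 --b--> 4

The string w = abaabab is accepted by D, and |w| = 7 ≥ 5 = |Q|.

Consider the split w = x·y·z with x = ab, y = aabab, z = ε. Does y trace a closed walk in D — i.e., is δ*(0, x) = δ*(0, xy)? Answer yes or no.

Run of D on the first 7 characters of w = a b a a b a b:
  step 0: 0  (start)
  step 1: 2  (read a: 0→2)
  step 2: 4  (read b: 2→4)
  step 3: 1  (read a: 4→1)
  step 4: 4  (read a: 1→4)
  step 5: 4  (read b: 4→4)
  step 6: 1  (read a: 4→1)
  step 7: 2  (read b: 1→2)

After x (step 2): 4. After xy (step 7): 2.
They differ (4 ≠ 2), so y is not a cycle from the state after x; this split is not the one the pumping-lemma construction produces, and pumping y need not keep the string in L(D).

no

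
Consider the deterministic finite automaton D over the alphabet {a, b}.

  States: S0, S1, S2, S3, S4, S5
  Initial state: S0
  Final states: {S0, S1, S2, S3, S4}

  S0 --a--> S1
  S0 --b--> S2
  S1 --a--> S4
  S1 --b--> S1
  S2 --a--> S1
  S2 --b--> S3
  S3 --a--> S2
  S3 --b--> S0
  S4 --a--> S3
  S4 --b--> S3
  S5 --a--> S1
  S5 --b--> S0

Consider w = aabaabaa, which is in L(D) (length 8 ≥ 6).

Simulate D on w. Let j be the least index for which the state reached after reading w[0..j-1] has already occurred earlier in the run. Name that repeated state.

S1

Run of D on w = a a b a a b a a:
  step 0: S0  (start)
  step 1: S1  (read a: S0→S1)
  step 2: S4  (read a: S1→S4)
  step 3: S3  (read b: S4→S3)
  step 4: S2  (read a: S3→S2)
  step 5: S1  (read a: S2→S1)   ← first repeat (S1 seen earlier)
  step 6: S1  (read b: S1→S1)
  step 7: S4  (read a: S1→S4)
  step 8: S3  (read a: S4→S3)

The earliest repeat is at step j = 5: D is in S1, which it already visited at step i = 1.
Since D has 6 states, any run of length ≥ 6 visits 6+1 states, so by pigeonhole some state repeats within the first 6 steps — that repeat gives the pumpable loop.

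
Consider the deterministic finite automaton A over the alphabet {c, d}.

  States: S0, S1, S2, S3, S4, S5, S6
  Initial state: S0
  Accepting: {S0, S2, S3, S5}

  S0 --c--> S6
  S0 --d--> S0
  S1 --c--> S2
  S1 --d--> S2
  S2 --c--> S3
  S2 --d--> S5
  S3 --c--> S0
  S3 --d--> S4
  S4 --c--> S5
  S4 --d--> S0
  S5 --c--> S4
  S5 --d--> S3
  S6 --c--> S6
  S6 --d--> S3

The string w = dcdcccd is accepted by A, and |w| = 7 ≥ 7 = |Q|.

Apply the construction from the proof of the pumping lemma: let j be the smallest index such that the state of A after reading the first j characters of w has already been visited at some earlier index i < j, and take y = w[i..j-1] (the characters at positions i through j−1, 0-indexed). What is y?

d

Run of A on w = d c d c c c d:
  step 0: S0  (start)
  step 1: S0  (read d: S0→S0)   ← first repeat (S0 seen earlier)
  step 2: S6  (read c: S0→S6)
  step 3: S3  (read d: S6→S3)
  step 4: S0  (read c: S3→S0)
  step 5: S6  (read c: S0→S6)
  step 6: S6  (read c: S6→S6)
  step 7: S3  (read d: S6→S3)

So i = 0, j = 1, giving x = w[0:0] = ε, y = w[0:1] = d, z = w[1:7] = cdcccd.
Check: |xy| = 1 ≤ 7 and |y| = 1 ≥ 1. Reading y takes A from S0 back to S0, so every xyⁱz is accepted.
The DFA has 7 states, so the proof of the pumping lemma guarantees a repeated state among the first 7+1 visited; the segment between the two visits is the pumpable y.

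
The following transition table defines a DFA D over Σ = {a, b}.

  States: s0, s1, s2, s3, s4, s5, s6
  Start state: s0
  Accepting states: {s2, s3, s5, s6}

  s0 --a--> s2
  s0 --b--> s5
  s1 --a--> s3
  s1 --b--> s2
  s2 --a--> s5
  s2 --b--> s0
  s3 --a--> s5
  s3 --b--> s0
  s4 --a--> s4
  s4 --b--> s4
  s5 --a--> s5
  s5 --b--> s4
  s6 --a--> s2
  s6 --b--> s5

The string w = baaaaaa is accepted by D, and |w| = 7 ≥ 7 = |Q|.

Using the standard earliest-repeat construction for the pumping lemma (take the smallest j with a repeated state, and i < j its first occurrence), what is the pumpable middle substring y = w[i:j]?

State sequence: s0 -b-> s5 -a-> s5 -a-> s5 -a-> s5 -a-> s5 -a-> s5 -a-> s5
First repeat at step 2: s5 was already visited.

So i = 1, j = 2, giving x = w[0:1] = b, y = w[1:2] = a, z = w[2:7] = aaaaa.
Check: |xy| = 2 ≤ 7 and |y| = 1 ≥ 1. Reading y takes D from s5 back to s5, so every xyⁱz is accepted.

a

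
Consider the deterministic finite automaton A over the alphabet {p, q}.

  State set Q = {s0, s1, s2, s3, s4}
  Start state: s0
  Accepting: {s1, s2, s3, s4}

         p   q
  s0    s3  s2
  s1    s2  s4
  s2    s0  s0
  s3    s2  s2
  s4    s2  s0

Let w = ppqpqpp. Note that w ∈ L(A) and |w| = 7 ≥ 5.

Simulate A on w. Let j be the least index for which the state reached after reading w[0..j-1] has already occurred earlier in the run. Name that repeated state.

State sequence: s0 -p-> s3 -p-> s2 -q-> s0 -p-> s3 -q-> s2 -p-> s0 -p-> s3
First repeat at step 3: s0 was already visited.

The earliest repeat is at step j = 3: A is in s0, which it already visited at step i = 0.
The DFA has 5 states, so the proof of the pumping lemma guarantees a repeated state among the first 5+1 visited; the segment between the two visits is the pumpable y.

s0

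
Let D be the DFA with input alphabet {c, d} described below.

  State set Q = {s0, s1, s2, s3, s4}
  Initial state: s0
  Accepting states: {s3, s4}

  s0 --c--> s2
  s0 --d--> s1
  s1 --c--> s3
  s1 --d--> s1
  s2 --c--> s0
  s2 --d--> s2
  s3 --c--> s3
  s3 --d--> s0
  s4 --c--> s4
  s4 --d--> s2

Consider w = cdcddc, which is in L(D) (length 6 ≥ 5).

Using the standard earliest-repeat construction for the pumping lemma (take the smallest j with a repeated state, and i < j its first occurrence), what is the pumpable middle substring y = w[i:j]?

d

State sequence: s0 -c-> s2 -d-> s2 -c-> s0 -d-> s1 -d-> s1 -c-> s3
First repeat at step 2: s2 was already visited.

So i = 1, j = 2, giving x = w[0:1] = c, y = w[1:2] = d, z = w[2:6] = cddc.
Check: |xy| = 2 ≤ 5 and |y| = 1 ≥ 1. Reading y takes D from s2 back to s2, so every xyⁱz is accepted.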